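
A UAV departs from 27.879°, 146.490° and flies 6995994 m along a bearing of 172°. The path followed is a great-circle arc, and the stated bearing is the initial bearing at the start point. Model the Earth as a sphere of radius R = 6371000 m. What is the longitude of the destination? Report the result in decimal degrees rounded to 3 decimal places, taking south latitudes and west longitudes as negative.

δ = 6995994/6371000 = 1.098100 rad (62.9165°).
Start latitude φ₁ = 0.486580 rad; initial bearing θ = 3.001966 rad.
Destination latitude: φ₂ = arcsin( sin φ₁ cos δ + cos φ₁ sin δ cos θ ) = arcsin(-0.566453) = -34.503°.
Δλ = atan2( sin θ sin δ cos φ₁ , cos δ − sin φ₁ sin φ₂ ) = atan2(0.109530, 0.720166) = 0.150934 rad = 8.648°.
λ₂ = λ₁ + Δλ = 155.138°.

longitude 155.138°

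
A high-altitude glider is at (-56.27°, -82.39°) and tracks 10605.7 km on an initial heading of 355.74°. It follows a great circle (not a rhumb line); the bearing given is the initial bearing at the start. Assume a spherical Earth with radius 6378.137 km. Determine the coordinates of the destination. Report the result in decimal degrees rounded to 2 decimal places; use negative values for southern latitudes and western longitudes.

latitude 38.89°, longitude -87.84°

The arc subtends δ = 10605.7/6378.137 = 1.662821 rad at the centre.
Converting: φ₁ = -0.982097 rad, θ = 6.208834 rad.
Applying the spherical law of cosines for sides, sin φ₂ = sin φ₁ cos δ + cos φ₁ sin δ cos θ = 0.627828, so φ₂ = 38.89°.
Δλ = atan2( sin θ sin δ cos φ₁ , cos δ − sin φ₁ sin φ₂ ) = atan2(-0.041073, 0.430247) = -0.095175 rad = -5.45°.
λ₂ = λ₁ + Δλ = -87.84°.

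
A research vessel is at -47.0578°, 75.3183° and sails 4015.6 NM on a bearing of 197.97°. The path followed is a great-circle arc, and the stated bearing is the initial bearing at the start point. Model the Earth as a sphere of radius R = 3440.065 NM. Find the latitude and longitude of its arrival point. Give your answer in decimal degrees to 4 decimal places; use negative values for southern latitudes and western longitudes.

latitude -62.0566°, longitude -67.4158°

δ = 4015.6/3440.065 = 1.167304 rad (66.8816°).
With φ₁ = -47.0578° = -0.821314 rad and θ = 197.97° = 3.455228 rad:
sin φ₂ = sin φ₁ cos δ + cos φ₁ sin δ cos θ = (-0.732041)(0.392633) + (0.681260)(0.919695)(-0.951218) = -0.883411
φ₂ = asin(-0.883411) = -1.083092 rad = -62.0566°.
Δλ = atan2( sin θ sin δ cos φ₁ , cos δ − sin φ₁ sin φ₂ ) = atan2(-0.193303, -0.254060) = -2.491180 rad = -142.7341°.
Hence λ₂ = 75.3183° + -142.7341° = -67.4158°.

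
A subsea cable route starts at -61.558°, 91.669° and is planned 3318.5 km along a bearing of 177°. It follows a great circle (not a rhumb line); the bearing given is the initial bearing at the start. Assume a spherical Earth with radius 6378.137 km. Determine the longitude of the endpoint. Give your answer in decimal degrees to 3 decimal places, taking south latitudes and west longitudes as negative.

longitude -136.504°

Central angle δ = d/R = 0.520293 rad.
Converting: φ₁ = -1.074390 rad, θ = 3.089233 rad.
Applying the spherical law of cosines for sides, sin φ₂ = sin φ₁ cos δ + cos φ₁ sin δ cos θ = -0.999390, so φ₂ = -87.999°.
Then Δλ = atan2(0.012392, -0.011090) = 2.300821 rad, from sin θ sin δ cos φ₁ over cos δ − sin φ₁ sin φ₂.
λ₂ = 91.669° + 131.827° = 223.496°, normalized to (−180°, 180°] → -136.504°.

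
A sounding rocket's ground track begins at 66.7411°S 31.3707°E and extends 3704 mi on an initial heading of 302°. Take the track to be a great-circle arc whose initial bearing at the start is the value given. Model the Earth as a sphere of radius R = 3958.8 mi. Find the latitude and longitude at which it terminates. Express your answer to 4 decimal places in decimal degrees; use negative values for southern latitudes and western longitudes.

latitude -22.1257°, longitude -16.0996°

Central angle δ = d/R = 0.935637 rad.
Start latitude φ₁ = -1.164852 rad; initial bearing θ = 5.270894 rad.
sin φ₂ = sin φ₁ cos δ + cos φ₁ sin δ cos θ = (-0.918730)(0.593306) + (0.394887)(0.804977)(0.529919) = -0.376640
φ₂ = asin(-0.376640) = -0.386166 rad = -22.1257°.
Δλ = atan2( sin θ sin δ cos φ₁ , cos δ − sin φ₁ sin φ₂ ) = atan2(-0.269573, 0.247276) = -0.828513 rad = -47.4703°.
Hence λ₂ = 31.3707° + -47.4703° = -16.0996°.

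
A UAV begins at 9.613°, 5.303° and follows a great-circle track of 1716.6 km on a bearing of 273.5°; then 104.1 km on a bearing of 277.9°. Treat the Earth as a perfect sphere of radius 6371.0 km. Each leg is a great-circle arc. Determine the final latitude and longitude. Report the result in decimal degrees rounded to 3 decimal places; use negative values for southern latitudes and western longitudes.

latitude 10.322°, longitude -11.301°

Apply the spherical direct solution leg by leg, carrying full precision between legs.
Leg 1: from (9.613°, 5.303°), δ = 1716.6/6371 = 0.269440 rad, θ = 273.5° → φ = 10.194°, λ = -10.359°.
Leg 2: from (10.194°, -10.359°), δ = 104.1/6371 = 0.016340 rad, θ = 277.9° → φ = 10.322°, λ = -11.301°.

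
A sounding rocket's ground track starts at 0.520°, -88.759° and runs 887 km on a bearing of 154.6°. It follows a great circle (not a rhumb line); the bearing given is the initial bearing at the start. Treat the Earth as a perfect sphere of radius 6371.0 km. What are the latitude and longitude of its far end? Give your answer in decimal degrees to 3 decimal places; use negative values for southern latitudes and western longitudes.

δ = 887/6371 = 0.139225 rad (7.9770°).
Start latitude φ₁ = 0.009076 rad; initial bearing θ = 2.698279 rad.
Destination latitude: φ₂ = arcsin( sin φ₁ cos δ + cos φ₁ sin δ cos θ ) = arcsin(-0.116368) = -6.683°.
For the longitude increment, Δλ = atan2( sin θ sin δ cos φ₁, cos δ − sin φ₁ sin φ₂ ) = atan2(0.059523, 0.991380) = 3.436°.
Hence λ₂ = -88.759° + 3.436° = -85.323°.

latitude -6.683°, longitude -85.323°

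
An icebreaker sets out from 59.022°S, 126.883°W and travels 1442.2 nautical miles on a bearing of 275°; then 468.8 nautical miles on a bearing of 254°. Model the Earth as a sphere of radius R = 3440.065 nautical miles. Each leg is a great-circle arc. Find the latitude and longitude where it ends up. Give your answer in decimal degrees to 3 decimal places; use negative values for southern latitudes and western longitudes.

latitude -51.434°, longitude -177.987°

Apply the spherical direct solution leg by leg, carrying full precision between legs.
Leg 1: from (-59.022°, -126.883°), δ = 1442.2/3440.065 = 0.419236 rad, θ = 275° → φ = -49.894°, λ = -165.895°.
Leg 2: from (-49.894°, -165.895°), δ = 468.8/3440.065 = 0.136276 rad, θ = 254° → φ = -51.434°, λ = -177.987°.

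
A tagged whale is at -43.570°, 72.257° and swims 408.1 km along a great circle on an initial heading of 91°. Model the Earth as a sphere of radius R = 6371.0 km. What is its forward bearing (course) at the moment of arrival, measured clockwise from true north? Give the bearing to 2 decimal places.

final bearing 87.51°

Angular distance δ = d/R = 408.1 / 6371 = 0.064056 rad.
Converting: φ₁ = -0.760440 rad, θ = 1.588250 rad.
Applying the spherical law of cosines for sides, sin φ₂ = sin φ₁ cos δ + cos φ₁ sin δ cos θ = -0.688636, so φ₂ = -43.522°.
Then Δλ = atan2(0.046372, 0.523313) = 0.088381 rad, from sin θ sin δ cos φ₁ over cos δ − sin φ₁ sin φ₂.
λ₂ = 72.257° + 5.064° = 77.321°.
The forward bearing on arrival equals the back-azimuth from the destination plus 180°.
Back-azimuth from P₂ (-43.52°, 77.32°) to P₁ (-43.57°, 72.26°), with Δλ' = λ₁ − λ₂ = -5.06°: atan2( sin Δλ' cos φ₁ , cos φ₂ sin φ₁ − sin φ₂ cos φ₁ cos Δλ' ) = 267.51°.
Final bearing = (267.51° + 180°) mod 360° = 87.51°.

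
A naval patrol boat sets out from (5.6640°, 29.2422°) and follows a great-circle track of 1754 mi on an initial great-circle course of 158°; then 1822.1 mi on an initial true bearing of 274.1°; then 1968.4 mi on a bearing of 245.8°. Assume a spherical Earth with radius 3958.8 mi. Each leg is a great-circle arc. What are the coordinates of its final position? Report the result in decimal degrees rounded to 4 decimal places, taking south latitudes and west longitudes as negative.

Apply the spherical direct solution leg by leg, carrying full precision between legs.
Leg 1: from (5.6640°, 29.2422°), δ = 1754/3958.8 = 0.443064 rad, θ = 158° → φ = -17.8416°, λ = 38.9551°.
Leg 2: from (-17.8416°, 38.9551°), δ = 1822.1/3958.8 = 0.460266 rad, θ = 274.1° → φ = -14.1388°, λ = 11.7685°.
Leg 3: from (-14.1388°, 11.7685°), δ = 1968.4/3958.8 = 0.497221 rad, θ = 245.8° → φ = -23.8471°, λ = -16.6350°.

latitude -23.8471°, longitude -16.6350°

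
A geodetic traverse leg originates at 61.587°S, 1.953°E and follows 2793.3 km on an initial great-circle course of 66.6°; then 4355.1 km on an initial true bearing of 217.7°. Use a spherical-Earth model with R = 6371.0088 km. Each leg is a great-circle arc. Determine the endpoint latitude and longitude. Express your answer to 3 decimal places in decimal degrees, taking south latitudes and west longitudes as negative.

Apply the spherical direct solution leg by leg, carrying full precision between legs.
Leg 1: from (-61.587°, 1.953°), δ = 2793.3/6371.0088 = 0.438439 rad, θ = 66.6° → φ = -45.736°, λ = 35.885°.
Leg 2: from (-45.736°, 35.885°), δ = 4355.1/6371.0088 = 0.683581 rad, θ = 217.7° → φ = -64.690°, λ = -28.728°.

latitude -64.690°, longitude -28.728°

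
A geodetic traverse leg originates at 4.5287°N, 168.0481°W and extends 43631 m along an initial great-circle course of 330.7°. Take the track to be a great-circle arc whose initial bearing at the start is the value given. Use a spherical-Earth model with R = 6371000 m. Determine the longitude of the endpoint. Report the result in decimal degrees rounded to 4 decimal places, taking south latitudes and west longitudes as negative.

longitude -168.2408°

The arc subtends δ = 43631/6371000 = 0.006848 rad at the centre.
Start latitude φ₁ = 0.079041 rad; initial bearing θ = 5.771804 rad.
Destination latitude: φ₂ = arcsin( sin φ₁ cos δ + cos φ₁ sin δ cos θ ) = arcsin(0.084910) = 4.8709°.
Δλ = atan2( sin θ sin δ cos φ₁ , cos δ − sin φ₁ sin φ₂ ) = atan2(-0.003341, 0.993272) = -0.003364 rad = -0.1927°.
λ₂ = -168.0481° + -0.1927° = -168.2408°.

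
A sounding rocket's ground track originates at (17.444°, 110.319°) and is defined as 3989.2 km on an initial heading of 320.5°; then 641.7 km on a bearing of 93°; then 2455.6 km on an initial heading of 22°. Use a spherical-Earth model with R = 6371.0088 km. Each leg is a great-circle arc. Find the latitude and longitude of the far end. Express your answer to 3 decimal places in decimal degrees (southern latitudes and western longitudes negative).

latitude 61.376°, longitude 104.844°

Apply the spherical direct solution leg by leg, carrying full precision between legs.
Leg 1: from (17.444°, 110.319°), δ = 3989.2/6371.0088 = 0.626149 rad, θ = 320.5° → φ = 42.400°, λ = 80.002°.
Leg 2: from (42.400°, 80.002°), δ = 641.7/6371.0088 = 0.100722 rad, θ = 93° → φ = 41.836°, λ = 87.748°.
Leg 3: from (41.836°, 87.748°), δ = 2455.6/6371.0088 = 0.385433 rad, θ = 22° → φ = 61.376°, λ = 104.844°.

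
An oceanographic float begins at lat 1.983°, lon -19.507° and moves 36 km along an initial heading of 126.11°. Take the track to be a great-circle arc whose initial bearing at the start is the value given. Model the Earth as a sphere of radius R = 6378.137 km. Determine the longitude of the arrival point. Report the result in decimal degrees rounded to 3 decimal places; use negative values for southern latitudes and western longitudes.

longitude -19.246°

Central angle δ = d/R = 0.005644 rad.
Converting: φ₁ = 0.034610 rad, θ = 2.201035 rad.
Destination latitude: φ₂ = arcsin( sin φ₁ cos δ + cos φ₁ sin δ cos θ ) = arcsin(0.031278) = 1.792°.
For the longitude increment, Δλ = atan2( sin θ sin δ cos φ₁, cos δ − sin φ₁ sin φ₂ ) = atan2(0.004557, 0.998902) = 0.261°.
λ₂ = -19.507° + 0.261° = -19.246°.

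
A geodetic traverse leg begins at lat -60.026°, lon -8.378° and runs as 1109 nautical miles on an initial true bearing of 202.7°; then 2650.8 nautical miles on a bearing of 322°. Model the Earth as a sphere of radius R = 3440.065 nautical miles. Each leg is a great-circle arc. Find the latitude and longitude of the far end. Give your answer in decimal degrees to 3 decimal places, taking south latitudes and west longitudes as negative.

latitude -33.768°, longitude -68.421°

Apply the spherical direct solution leg by leg, carrying full precision between legs.
Leg 1: from (-60.026°, -8.378°), δ = 1109/3440.065 = 0.322378 rad, θ = 202.7° → φ = -75.387°, λ = -37.366°.
Leg 2: from (-75.387°, -37.366°), δ = 2650.8/3440.065 = 0.770567 rad, θ = 322° → φ = -33.768°, λ = -68.421°.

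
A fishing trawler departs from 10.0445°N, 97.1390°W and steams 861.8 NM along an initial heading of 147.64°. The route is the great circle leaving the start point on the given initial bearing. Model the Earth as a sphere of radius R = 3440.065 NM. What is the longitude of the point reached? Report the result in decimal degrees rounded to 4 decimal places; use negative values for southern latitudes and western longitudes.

longitude -89.5087°

Central angle δ = d/R = 0.250519 rad.
Converting: φ₁ = 0.175310 rad, θ = 2.576804 rad.
Applying the spherical law of cosines for sides, sin φ₂ = sin φ₁ cos δ + cos φ₁ sin δ cos θ = -0.037229, so φ₂ = -2.1335°.
Δλ = atan2( sin θ sin δ cos φ₁ , cos δ − sin φ₁ sin φ₂ ) = atan2(0.130655, 0.975277) = 0.133174 rad = 7.6303°.
λ₂ = -97.1390° + 7.6303° = -89.5087°.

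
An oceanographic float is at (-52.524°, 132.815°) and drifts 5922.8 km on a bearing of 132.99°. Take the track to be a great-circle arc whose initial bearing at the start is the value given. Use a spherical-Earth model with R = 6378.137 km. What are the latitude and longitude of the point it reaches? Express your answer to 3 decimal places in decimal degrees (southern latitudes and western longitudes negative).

latitude -53.858°, longitude -130.474°

The arc subtends δ = 5922.8/6378.137 = 0.928610 rad at the centre.
Converting: φ₁ = -0.916717 rad, θ = 2.321113 rad.
sin φ₂ = sin φ₁ cos δ + cos φ₁ sin δ cos θ = (-0.793608)(0.598948) + (0.608429)(0.800788)(-0.681871) = -0.807553
φ₂ = asin(-0.807553) = -0.939991 rad = -53.858°.
For the longitude increment, Δλ = atan2( sin θ sin δ cos φ₁, cos δ − sin φ₁ sin φ₂ ) = atan2(0.356390, -0.041933) = 96.711°.
λ₂ = 132.815° + 96.711° = 229.526°, normalized to (−180°, 180°] → -130.474°.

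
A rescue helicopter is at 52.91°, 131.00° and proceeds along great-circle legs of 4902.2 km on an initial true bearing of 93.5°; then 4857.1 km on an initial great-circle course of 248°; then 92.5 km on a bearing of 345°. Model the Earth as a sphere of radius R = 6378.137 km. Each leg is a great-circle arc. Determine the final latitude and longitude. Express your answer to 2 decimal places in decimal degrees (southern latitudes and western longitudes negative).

Apply the spherical direct solution leg by leg, carrying full precision between legs.
Leg 1: from (52.91°, 131.00°), δ = 4902.2/6378.137 = 0.768594 rad, θ = 93.5° → φ = 33.22°, λ = -172.97°.
Leg 2: from (33.22°, -172.97°), δ = 4857.1/6378.137 = 0.761523 rad, θ = 248° → φ = 10.39°, λ = 146.46°.
Leg 3: from (10.39°, 146.46°), δ = 92.5/6378.137 = 0.014503 rad, θ = 345° → φ = 11.19°, λ = 146.24°.

latitude 11.19°, longitude 146.24°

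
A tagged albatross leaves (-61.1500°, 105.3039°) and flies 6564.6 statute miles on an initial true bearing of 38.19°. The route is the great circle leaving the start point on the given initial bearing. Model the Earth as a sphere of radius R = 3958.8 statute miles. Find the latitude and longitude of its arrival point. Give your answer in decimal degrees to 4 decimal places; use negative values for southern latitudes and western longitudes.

Central angle δ = d/R = 1.658230 rad.
Start latitude φ₁ = -1.067269 rad; initial bearing θ = 0.666541 rad.
Destination latitude: φ₂ = arcsin( sin φ₁ cos δ + cos φ₁ sin δ cos θ ) = arcsin(0.454278) = 27.0185°.
Then Δλ = atan2(0.297188, 0.310574) = 0.763377 rad, from sin θ sin δ cos φ₁ over cos δ − sin φ₁ sin φ₂.
Hence λ₂ = 105.3039° + 43.7383° = 149.0422°.

latitude 27.0185°, longitude 149.0422°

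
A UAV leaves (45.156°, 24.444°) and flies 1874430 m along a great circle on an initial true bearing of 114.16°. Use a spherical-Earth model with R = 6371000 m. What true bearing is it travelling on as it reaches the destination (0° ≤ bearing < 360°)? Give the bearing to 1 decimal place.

δ = 1874430/6371000 = 0.294213 rad (16.8572°).
With φ₁ = 45.156° = 0.788121 rad and θ = 114.16° = 1.992468 rad:
sin φ₂ = sin φ₁ cos δ + cos φ₁ sin δ cos θ = (0.709029)(0.957031) + (0.705179)(0.289987)(-0.409286) = 0.594867
φ₂ = asin(0.594867) = 0.637100 rad = 36.503°.
Δλ = atan2( sin θ sin δ cos φ₁ , cos δ − sin φ₁ sin φ₂ ) = atan2(0.186580, 0.535253) = 0.335412 rad = 19.218°.
Hence λ₂ = 24.444° + 19.218° = 43.662°.
The forward bearing on arrival equals the back-azimuth from the destination plus 180°.
Back-azimuth from P₂ (36.5°, 43.7°) to P₁ (45.2°, 24.4°), with Δλ' = λ₁ − λ₂ = -19.2°: atan2( sin Δλ' cos φ₁ , cos φ₂ sin φ₁ − sin φ₂ cos φ₁ cos Δλ' ) = 306.8°.
Final bearing = (306.8° + 180°) mod 360° = 126.8°.

final bearing 126.8°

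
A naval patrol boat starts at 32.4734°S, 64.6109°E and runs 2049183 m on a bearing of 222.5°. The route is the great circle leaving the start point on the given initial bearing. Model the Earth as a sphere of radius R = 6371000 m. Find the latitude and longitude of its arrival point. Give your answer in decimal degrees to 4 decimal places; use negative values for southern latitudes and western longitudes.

δ = 2049183/6371000 = 0.321642 rad (18.4287°).
Start latitude φ₁ = -0.566768 rad; initial bearing θ = 3.883358 rad.
Applying the spherical law of cosines for sides, sin φ₂ = sin φ₁ cos δ + cos φ₁ sin δ cos θ = -0.706003, so φ₂ = -44.9106°.
For the longitude increment, Δλ = atan2( sin θ sin δ cos φ₁, cos δ − sin φ₁ sin φ₂ ) = atan2(-0.180177, 0.569659) = -17.5516°.
λ₂ = λ₁ + Δλ = 47.0593°.

latitude -44.9106°, longitude 47.0593°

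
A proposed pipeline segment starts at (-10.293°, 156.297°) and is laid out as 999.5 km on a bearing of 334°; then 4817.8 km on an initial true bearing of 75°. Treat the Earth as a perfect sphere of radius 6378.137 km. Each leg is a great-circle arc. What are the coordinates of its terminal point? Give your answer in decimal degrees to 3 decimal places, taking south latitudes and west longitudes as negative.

Apply the spherical direct solution leg by leg, carrying full precision between legs.
Leg 1: from (-10.293°, 156.297°), δ = 999.5/6378.137 = 0.156707 rad, θ = 334° → φ = -2.205°, λ = 152.371°.
Leg 2: from (-2.205°, 152.371°), δ = 4817.8/6378.137 = 0.755362 rad, θ = 75° → φ = 8.586°, λ = -165.585°.

latitude 8.586°, longitude -165.585°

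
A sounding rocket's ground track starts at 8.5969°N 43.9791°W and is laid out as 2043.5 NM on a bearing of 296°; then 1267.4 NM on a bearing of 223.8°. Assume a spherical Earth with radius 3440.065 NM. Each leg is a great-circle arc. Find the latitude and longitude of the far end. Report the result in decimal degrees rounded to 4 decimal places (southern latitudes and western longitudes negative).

latitude 5.7409°, longitude -91.2175°

Apply the spherical direct solution leg by leg, carrying full precision between legs.
Leg 1: from (8.5969°, -43.9791°), δ = 2043.5/3440.065 = 0.594029 rad, θ = 296° → φ = 21.4985°, λ = -76.7087°.
Leg 2: from (21.4985°, -76.7087°), δ = 1267.4/3440.065 = 0.368423 rad, θ = 223.8° → φ = 5.7409°, λ = -91.2175°.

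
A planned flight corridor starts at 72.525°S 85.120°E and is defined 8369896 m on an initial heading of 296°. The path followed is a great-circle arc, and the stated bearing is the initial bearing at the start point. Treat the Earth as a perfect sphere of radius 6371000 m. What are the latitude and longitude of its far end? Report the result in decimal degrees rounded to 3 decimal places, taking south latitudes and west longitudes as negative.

δ = 8369896/6371000 = 1.313749 rad (75.2723°).
Converting: φ₁ = -1.265800 rad, θ = 5.166175 rad.
Applying the spherical law of cosines for sides, sin φ₂ = sin φ₁ cos δ + cos φ₁ sin δ cos θ = -0.115179, so φ₂ = -6.614°.
For the longitude increment, Δλ = atan2( sin θ sin δ cos φ₁, cos δ − sin φ₁ sin φ₂ ) = atan2(-0.261031, 0.144362) = -61.055°.
λ₂ = λ₁ + Δλ = 24.065°.

latitude -6.614°, longitude 24.065°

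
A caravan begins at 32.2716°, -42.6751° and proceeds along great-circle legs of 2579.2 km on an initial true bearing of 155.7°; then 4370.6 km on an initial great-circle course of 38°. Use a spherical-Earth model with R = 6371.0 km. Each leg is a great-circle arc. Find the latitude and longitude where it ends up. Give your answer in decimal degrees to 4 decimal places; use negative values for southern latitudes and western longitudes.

Apply the spherical direct solution leg by leg, carrying full precision between legs.
Leg 1: from (32.2716°, -42.6751°), δ = 2579.2/6371 = 0.404834 rad, θ = 155.7° → φ = 10.7926°, λ = -33.1778°.
Leg 2: from (10.7926°, -33.1778°), δ = 4370.6/6371 = 0.686015 rad, θ = 38° → φ = 39.4375°, λ = -2.8486°.

latitude 39.4375°, longitude -2.8486°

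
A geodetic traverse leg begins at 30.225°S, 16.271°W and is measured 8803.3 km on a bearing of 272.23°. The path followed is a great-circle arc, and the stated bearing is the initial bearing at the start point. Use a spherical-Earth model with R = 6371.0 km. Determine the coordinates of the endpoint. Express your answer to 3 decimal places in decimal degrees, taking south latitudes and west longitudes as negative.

latitude -3.530°, longitude -95.788°

Angular distance δ = d/R = 8803.3 / 6371 = 1.381777 rad.
Converting: φ₁ = -0.527526 rad, θ = 4.751310 rad.
Applying the spherical law of cosines for sides, sin φ₂ = sin φ₁ cos δ + cos φ₁ sin δ cos θ = -0.061564, so φ₂ = -3.530°.
For the longitude increment, Δλ = atan2( sin θ sin δ cos φ₁, cos δ − sin φ₁ sin φ₂ ) = atan2(-0.848023, 0.156905) = -79.517°.
λ₂ = λ₁ + Δλ = -95.788°.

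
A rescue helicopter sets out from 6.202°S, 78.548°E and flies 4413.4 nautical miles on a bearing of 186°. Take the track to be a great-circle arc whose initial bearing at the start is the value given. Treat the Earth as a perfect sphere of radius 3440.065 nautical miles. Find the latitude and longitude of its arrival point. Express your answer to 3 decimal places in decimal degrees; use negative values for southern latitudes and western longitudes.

latitude -78.151°, longitude 49.331°

Angular distance δ = d/R = 4413.4 / 3440.065 = 1.282941 rad.
Start latitude φ₁ = -0.108245 rad; initial bearing θ = 3.246312 rad.
sin φ₂ = sin φ₁ cos δ + cos φ₁ sin δ cos θ = (-0.108034)(0.283897) + (0.994147)(0.958855)(-0.994522) = -0.978691
φ₂ = asin(-0.978691) = -1.363989 rad = -78.151°.
Then Δλ = atan2(-0.099641, 0.178165) = -0.509928 rad, from sin θ sin δ cos φ₁ over cos δ − sin φ₁ sin φ₂.
λ₂ = 78.548° + -29.217° = 49.331°.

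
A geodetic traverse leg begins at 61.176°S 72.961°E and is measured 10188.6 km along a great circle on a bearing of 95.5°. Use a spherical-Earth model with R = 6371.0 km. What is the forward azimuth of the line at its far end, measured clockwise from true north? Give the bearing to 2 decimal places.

The arc subtends δ = 10188.6/6371 = 1.599215 rad at the centre.
Start latitude φ₁ = -1.067723 rad; initial bearing θ = 1.666789 rad.
sin φ₂ = sin φ₁ cos δ + cos φ₁ sin δ cos θ = (-0.876105)(-0.028415) + (0.482121)(0.999596)(-0.095846) = -0.021296
φ₂ = asin(-0.021296) = -0.021298 rad = -1.220°.
Δλ = atan2( sin θ sin δ cos φ₁ , cos δ − sin φ₁ sin φ₂ ) = atan2(0.479707, -0.047073) = 1.668611 rad = 95.604°.
Hence λ₂ = 72.961° + 95.604° = 168.565°.
The forward bearing on arrival equals the back-azimuth from the destination plus 180°.
Back-azimuth from P₂ (-1.22°, 168.57°) to P₁ (-61.18°, 72.96°), with Δλ' = λ₁ − λ₂ = -95.60°: atan2( sin Δλ' cos φ₁ , cos φ₂ sin φ₁ − sin φ₂ cos φ₁ cos Δλ' ) = 208.69°.
Final bearing = (208.69° + 180°) mod 360° = 28.69°.

final bearing 28.69°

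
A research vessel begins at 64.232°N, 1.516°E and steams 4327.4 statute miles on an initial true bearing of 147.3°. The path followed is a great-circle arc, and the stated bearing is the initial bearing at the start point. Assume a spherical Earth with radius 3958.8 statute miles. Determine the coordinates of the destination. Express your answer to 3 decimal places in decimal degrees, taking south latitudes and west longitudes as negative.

The arc subtends δ = 4327.4/3958.8 = 1.093109 rad at the centre.
Converting: φ₁ = 1.121060 rad, θ = 2.570870 rad.
Applying the spherical law of cosines for sides, sin φ₂ = sin φ₁ cos δ + cos φ₁ sin δ cos θ = 0.089134, so φ₂ = 5.114°.
Then Δλ = atan2(0.208568, 0.379456) = 0.502575 rad, from sin θ sin δ cos φ₁ over cos δ − sin φ₁ sin φ₂.
λ₂ = λ₁ + Δλ = 30.311°.

latitude 5.114°, longitude 30.311°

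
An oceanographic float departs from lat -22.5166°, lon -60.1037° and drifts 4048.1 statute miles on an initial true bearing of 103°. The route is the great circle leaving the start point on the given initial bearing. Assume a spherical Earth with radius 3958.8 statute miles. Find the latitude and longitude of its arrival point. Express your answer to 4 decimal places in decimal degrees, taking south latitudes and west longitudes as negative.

latitude -22.1440°, longitude 3.7656°

The arc subtends δ = 4048.1/3958.8 = 1.022557 rad at the centre.
Converting: φ₁ = -0.392989 rad, θ = 1.797689 rad.
Destination latitude: φ₂ = arcsin( sin φ₁ cos δ + cos φ₁ sin δ cos θ ) = arcsin(-0.376936) = -22.1440°.
Then Δλ = atan2(0.768178, 0.376837) = 1.114730 rad, from sin θ sin δ cos φ₁ over cos δ − sin φ₁ sin φ₂.
λ₂ = λ₁ + Δλ = 3.7656°.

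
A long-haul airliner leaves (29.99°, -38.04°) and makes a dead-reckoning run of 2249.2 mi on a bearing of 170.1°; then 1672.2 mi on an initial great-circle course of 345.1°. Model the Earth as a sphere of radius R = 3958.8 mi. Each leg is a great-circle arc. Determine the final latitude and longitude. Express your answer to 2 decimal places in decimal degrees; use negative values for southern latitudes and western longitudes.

latitude 21.19°, longitude -39.22°

Apply the spherical direct solution leg by leg, carrying full precision between legs.
Leg 1: from (29.99°, -38.04°), δ = 2249.2/3958.8 = 0.568152 rad, θ = 170.1° → φ = -2.16°, λ = -32.73°.
Leg 2: from (-2.16°, -32.73°), δ = 1672.2/3958.8 = 0.422401 rad, θ = 345.1° → φ = 21.19°, λ = -39.22°.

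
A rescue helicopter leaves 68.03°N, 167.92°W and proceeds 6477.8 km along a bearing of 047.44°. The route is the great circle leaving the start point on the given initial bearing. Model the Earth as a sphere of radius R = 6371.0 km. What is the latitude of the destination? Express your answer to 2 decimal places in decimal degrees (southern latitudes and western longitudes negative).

latitude 44.68°

Central angle δ = d/R = 1.016763 rad.
Start latitude φ₁ = 1.187347 rad; initial bearing θ = 0.827984 rad.
sin φ₂ = sin φ₁ cos δ + cos φ₁ sin δ cos θ = (0.927380)(0.526121) + (0.374121)(0.850410)(0.676362) = 0.703103
φ₂ = asin(0.703103) = 0.779752 rad = 44.68°.
Then Δλ = atan2(0.234344, -0.125922) = 2.063867 rad, from sin θ sin δ cos φ₁ over cos δ − sin φ₁ sin φ₂.
λ₂ = -167.92° + 118.25° = -49.67°.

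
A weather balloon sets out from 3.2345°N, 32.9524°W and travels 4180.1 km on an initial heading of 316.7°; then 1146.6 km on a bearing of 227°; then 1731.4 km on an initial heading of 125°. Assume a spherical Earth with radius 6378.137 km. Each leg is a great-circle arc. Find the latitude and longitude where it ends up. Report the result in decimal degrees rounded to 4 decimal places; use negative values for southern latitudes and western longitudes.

Apply the spherical direct solution leg by leg, carrying full precision between legs.
Leg 1: from (3.2345°, -32.9524°), δ = 4180.1/6378.137 = 0.655379 rad, θ = 316.7° → φ = 29.1813°, λ = -61.5555°.
Leg 2: from (29.1813°, -61.5555°), δ = 1146.6/6378.137 = 0.179770 rad, θ = 227° → φ = 21.9162°, λ = -69.6587°.
Leg 3: from (21.9162°, -69.6587°), δ = 1731.4/6378.137 = 0.271459 rad, θ = 125° → φ = 12.5270°, λ = -56.6557°.

latitude 12.5270°, longitude -56.6557°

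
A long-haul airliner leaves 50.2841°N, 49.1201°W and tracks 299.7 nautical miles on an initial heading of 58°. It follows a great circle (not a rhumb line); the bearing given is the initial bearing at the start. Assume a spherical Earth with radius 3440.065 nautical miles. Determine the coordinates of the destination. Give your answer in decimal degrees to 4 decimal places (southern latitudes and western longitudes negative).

Angular distance δ = d/R = 299.7 / 3440.065 = 0.087120 rad.
Start latitude φ₁ = 0.877623 rad; initial bearing θ = 1.012291 rad.
Applying the spherical law of cosines for sides, sin φ₂ = sin φ₁ cos δ + cos φ₁ sin δ cos θ = 0.795767, so φ₂ = 52.7278°.
For the longitude increment, Δλ = atan2( sin θ sin δ cos φ₁, cos δ − sin φ₁ sin φ₂ ) = atan2(0.047150, 0.384085) = 6.9985°.
Hence λ₂ = -49.1201° + 6.9985° = -42.1216°.

latitude 52.7278°, longitude -42.1216°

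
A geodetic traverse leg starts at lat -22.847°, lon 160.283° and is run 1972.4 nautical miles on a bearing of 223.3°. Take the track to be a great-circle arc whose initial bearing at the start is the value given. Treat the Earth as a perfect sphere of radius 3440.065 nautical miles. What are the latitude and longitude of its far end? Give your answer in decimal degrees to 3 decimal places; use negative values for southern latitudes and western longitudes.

The arc subtends δ = 1972.4/3440.065 = 0.573361 rad at the centre.
With φ₁ = -22.847° = -0.398755 rad and θ = 223.3° = 3.897320 rad:
Applying the spherical law of cosines for sides, sin φ₂ = sin φ₁ cos δ + cos φ₁ sin δ cos θ = -0.689994, so φ₂ = -43.630°.
Δλ = atan2( sin θ sin δ cos φ₁ , cos δ − sin φ₁ sin φ₂ ) = atan2(-0.342841, 0.572177) = -0.539821 rad = -30.929°.
Hence λ₂ = 160.283° + -30.929° = 129.354°.

latitude -43.630°, longitude 129.354°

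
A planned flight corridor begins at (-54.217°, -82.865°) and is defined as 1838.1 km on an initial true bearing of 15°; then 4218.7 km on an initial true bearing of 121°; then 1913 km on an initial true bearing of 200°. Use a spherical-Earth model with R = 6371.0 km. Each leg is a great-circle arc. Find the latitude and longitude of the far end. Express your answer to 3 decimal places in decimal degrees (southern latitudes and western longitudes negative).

Apply the spherical direct solution leg by leg, carrying full precision between legs.
Leg 1: from (-54.217°, -82.865°), δ = 1838.1/6371 = 0.288510 rad, θ = 15° → φ = -38.098°, λ = -77.496°.
Leg 2: from (-38.098°, -77.496°), δ = 4218.7/6371 = 0.662172 rad, θ = 121° → φ = -47.376°, λ = -26.396°.
Leg 3: from (-47.376°, -26.396°), δ = 1913/6371 = 0.300267 rad, θ = 200° → φ = -63.012°, λ = -39.277°.

latitude -63.012°, longitude -39.277°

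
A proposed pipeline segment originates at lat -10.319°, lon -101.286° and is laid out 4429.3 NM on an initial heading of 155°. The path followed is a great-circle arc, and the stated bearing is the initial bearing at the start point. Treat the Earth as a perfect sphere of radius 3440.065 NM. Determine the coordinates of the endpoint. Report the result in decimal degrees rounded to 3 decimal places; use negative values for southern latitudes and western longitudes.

latitude -64.983°, longitude -27.639°

δ = 4429.3/3440.065 = 1.287563 rad (73.7719°).
With φ₁ = -10.319° = -0.180101 rad and θ = 155° = 2.705260 rad:
Applying the spherical law of cosines for sides, sin φ₂ = sin φ₁ cos δ + cos φ₁ sin δ cos θ = -0.906182, so φ₂ = -64.983°.
Then Δλ = atan2(0.399217, 0.117139) = 1.285386 rad, from sin θ sin δ cos φ₁ over cos δ − sin φ₁ sin φ₂.
Hence λ₂ = -101.286° + 73.647° = -27.639°.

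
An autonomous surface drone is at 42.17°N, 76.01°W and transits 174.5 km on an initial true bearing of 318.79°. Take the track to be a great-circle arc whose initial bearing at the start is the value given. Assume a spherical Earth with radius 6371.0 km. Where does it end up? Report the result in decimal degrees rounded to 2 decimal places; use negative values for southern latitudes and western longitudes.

The arc subtends δ = 174.5/6371 = 0.027390 rad at the centre.
Converting: φ₁ = 0.736005 rad, θ = 5.563935 rad.
Destination latitude: φ₂ = arcsin( sin φ₁ cos δ + cos φ₁ sin δ cos θ ) = arcsin(0.686351) = 43.34°.
Then Δλ = atan2(-0.013372, 0.538855) = -0.024811 rad, from sin θ sin δ cos φ₁ over cos δ − sin φ₁ sin φ₂.
λ₂ = λ₁ + Δλ = -77.43°.

latitude 43.34°, longitude -77.43°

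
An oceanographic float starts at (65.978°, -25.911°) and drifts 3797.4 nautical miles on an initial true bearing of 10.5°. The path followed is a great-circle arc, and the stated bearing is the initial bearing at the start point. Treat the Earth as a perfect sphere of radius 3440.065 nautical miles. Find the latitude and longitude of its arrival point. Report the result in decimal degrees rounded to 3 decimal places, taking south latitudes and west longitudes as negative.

Central angle δ = d/R = 1.103874 rad.
With φ₁ = 65.978° = 1.151533 rad and θ = 10.5° = 0.183260 rad:
sin φ₂ = sin φ₁ cos δ + cos φ₁ sin δ cos θ = (0.913389)(0.450140) + (0.407087)(0.892958)(0.983255) = 0.768578
φ₂ = asin(0.768578) = 0.876615 rad = 50.226°.
Δλ = atan2( sin θ sin δ cos φ₁ , cos δ − sin φ₁ sin φ₂ ) = atan2(0.066245, -0.251871) = 2.884406 rad = 165.264°.
Hence λ₂ = -25.911° + 165.264° = 139.353°.

latitude 50.226°, longitude 139.353°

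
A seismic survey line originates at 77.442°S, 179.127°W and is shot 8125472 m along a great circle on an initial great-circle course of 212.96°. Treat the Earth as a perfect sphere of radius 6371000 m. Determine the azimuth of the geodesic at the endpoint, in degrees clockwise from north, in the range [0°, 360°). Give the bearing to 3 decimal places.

final bearing 352.350°

The arc subtends δ = 8125472/6371000 = 1.275384 rad at the centre.
With φ₁ = -77.442° = -1.351618 rad and θ = 212.96° = 3.716853 rad:
sin φ₂ = sin φ₁ cos δ + cos φ₁ sin δ cos θ = (-0.976076)(0.291134) + (0.217428)(0.956682)(-0.839051) = -0.458700
φ₂ = asin(-0.458700) = -0.476531 rad = -27.303°.
Δλ = atan2( sin θ sin δ cos φ₁ , cos δ − sin φ₁ sin φ₂ ) = atan2(-0.113168, -0.156592) = -2.515796 rad = -144.145°.
λ₂ = -179.127° + -144.145° = -323.272°, normalized to (−180°, 180°] → 36.728°.
The forward bearing on arrival equals the back-azimuth from the destination plus 180°.
Back-azimuth from P₂ (-27.303°, 36.728°) to P₁ (-77.442°, -179.127°), with Δλ' = λ₁ − λ₂ = -215.855°: atan2( sin Δλ' cos φ₁ , cos φ₂ sin φ₁ − sin φ₂ cos φ₁ cos Δλ' ) = 172.350°.
Final bearing = (172.350° + 180°) mod 360° = 352.350°.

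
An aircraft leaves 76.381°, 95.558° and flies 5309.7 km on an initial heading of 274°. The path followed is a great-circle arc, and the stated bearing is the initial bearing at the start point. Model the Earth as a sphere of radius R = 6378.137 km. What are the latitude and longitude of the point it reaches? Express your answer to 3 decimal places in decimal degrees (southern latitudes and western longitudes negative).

δ = 5309.7/6378.137 = 0.832484 rad (47.6978°).
Start latitude φ₁ = 1.333100 rad; initial bearing θ = 4.782202 rad.
Destination latitude: φ₂ = arcsin( sin φ₁ cos δ + cos φ₁ sin δ cos θ ) = arcsin(0.666265) = 41.779°.
Δλ = atan2( sin θ sin δ cos φ₁ , cos δ − sin φ₁ sin φ₂ ) = atan2(-0.173727, 0.025509) = -1.425003 rad = -81.647°.
λ₂ = 95.558° + -81.647° = 13.911°.

latitude 41.779°, longitude 13.911°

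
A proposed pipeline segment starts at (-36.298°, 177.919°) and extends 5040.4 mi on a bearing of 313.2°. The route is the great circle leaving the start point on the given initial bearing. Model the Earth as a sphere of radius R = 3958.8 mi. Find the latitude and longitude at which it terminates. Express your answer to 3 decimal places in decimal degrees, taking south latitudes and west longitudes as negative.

The arc subtends δ = 5040.4/3958.8 = 1.273214 rad at the centre.
Converting: φ₁ = -0.633520 rad, θ = 5.466371 rad.
Destination latitude: φ₂ = arcsin( sin φ₁ cos δ + cos φ₁ sin δ cos θ ) = arcsin(0.353886) = 20.725°.
Then Δλ = atan2(-0.561689, 0.502705) = -0.840758 rad, from sin θ sin δ cos φ₁ over cos δ − sin φ₁ sin φ₂.
λ₂ = λ₁ + Δλ = 129.747°.

latitude 20.725°, longitude 129.747°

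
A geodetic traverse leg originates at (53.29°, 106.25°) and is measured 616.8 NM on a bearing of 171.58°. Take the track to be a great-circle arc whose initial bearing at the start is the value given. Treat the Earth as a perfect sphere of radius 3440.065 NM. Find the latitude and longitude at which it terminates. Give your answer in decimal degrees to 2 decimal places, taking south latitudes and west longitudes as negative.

latitude 43.11°, longitude 108.30°

Angular distance δ = d/R = 616.8 / 3440.065 = 0.179299 rad.
Converting: φ₁ = 0.930086 rad, θ = 2.994636 rad.
sin φ₂ = sin φ₁ cos δ + cos φ₁ sin δ cos θ = (0.801671)(0.983969) + (0.597765)(0.178340)(-0.989221) = 0.683363
φ₂ = asin(0.683363) = 0.752360 rad = 43.11°.
For the longitude increment, Δλ = atan2( sin θ sin δ cos φ₁, cos δ − sin φ₁ sin φ₂ ) = atan2(0.015610, 0.436136) = 2.05°.
λ₂ = λ₁ + Δλ = 108.30°.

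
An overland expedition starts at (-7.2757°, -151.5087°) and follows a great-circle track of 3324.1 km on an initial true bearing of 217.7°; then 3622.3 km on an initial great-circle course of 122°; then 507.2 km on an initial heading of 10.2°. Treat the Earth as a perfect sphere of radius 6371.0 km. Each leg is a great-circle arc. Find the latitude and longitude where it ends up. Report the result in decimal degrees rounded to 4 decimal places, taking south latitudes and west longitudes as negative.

Apply the spherical direct solution leg by leg, carrying full precision between legs.
Leg 1: from (-7.2757°, -151.5087°), δ = 3324.1/6371 = 0.521755 rad, θ = 217.7° → φ = -30.0639°, λ = -172.1284°.
Leg 2: from (-30.0639°, -172.1284°), δ = 3622.3/6371 = 0.568561 rad, θ = 122° → φ = -41.9966°, λ = -134.2208°.
Leg 3: from (-41.9966°, -134.2208°), δ = 507.2/6371 = 0.079611 rad, θ = 10.2° → φ = -37.5027°, λ = -133.2036°.

latitude -37.5027°, longitude -133.2036°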